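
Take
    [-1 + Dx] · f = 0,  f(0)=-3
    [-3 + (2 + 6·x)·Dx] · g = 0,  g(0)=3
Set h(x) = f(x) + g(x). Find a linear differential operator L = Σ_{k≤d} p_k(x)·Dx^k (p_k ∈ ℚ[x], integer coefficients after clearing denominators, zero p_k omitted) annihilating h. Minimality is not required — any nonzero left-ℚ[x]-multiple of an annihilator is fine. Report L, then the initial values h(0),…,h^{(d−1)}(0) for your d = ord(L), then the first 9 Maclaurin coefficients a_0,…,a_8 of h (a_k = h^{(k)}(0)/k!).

L = (15 + 18·x) + (-13 - 24·x - 36·x^2)·Dx + (-2 + 6·x + 36·x^2)·Dx^2  (order 2).
h: a_k = 0, 3/2, -39/8, 73/16, -1231/128, 25483/1280, -688969/15360, 22733737/215040, -886620991/3440640, …
ICs: h(0) = 0, h′(0) = 3/2.

f: a_k = -3, -3, -3/2, -1/2, -1/8, -1/40, -1/240, -1/1680, -1/13440, …
g: a_k = 3, 9/2, -27/8, 81/16, -1215/128, 5103/256, -45927/1024, 216513/2048, -8444007/32768, …
f+g: L₀ = lclm(L_f,L_g), ord ≤ 1+1.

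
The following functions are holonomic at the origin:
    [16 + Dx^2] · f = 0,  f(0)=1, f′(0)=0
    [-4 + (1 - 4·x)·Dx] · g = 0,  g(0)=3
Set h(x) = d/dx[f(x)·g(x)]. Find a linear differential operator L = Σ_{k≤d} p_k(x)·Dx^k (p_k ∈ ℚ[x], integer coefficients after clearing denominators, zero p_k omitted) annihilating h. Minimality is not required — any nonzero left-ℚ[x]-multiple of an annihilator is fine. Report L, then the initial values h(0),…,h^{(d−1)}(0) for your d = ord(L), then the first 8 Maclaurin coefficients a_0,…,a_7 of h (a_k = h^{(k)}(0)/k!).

f: a_k = 1, 0, -8, 0, 32/3, 0, -256/45, 0, …
g: a_k = 3, 12, 48, 192, 768, 3072, 12288, 49152, …
Product ⇒ symmetric product L₀, ord ≤ 2.
Differentiate: ansatz ord ≤ ord L₀ ⇒ L.
L = (-16 - 128·x + 256·x^2) + (-8 + 32·x)·Dx + (1 - 8·x + 16·x^2)·Dx^2  (order 2).
h: a_k = 12, 48, 288, 1664, 8320, 199168/5, 2788352/15, 17846272/21, …
ICs: h(0) = 12, h′(0) = 48.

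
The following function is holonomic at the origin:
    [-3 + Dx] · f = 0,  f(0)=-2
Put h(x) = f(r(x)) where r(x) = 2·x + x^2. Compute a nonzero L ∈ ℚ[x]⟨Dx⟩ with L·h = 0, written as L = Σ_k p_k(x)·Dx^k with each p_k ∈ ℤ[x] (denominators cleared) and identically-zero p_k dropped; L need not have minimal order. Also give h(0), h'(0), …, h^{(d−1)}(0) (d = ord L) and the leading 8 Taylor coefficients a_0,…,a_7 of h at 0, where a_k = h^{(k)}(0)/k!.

L = (-6 - 6·x) + Dx  (order 1).
h: a_k = -2, -12, -42, -108, -225, -1998/5, -3123/5, -30726/35, …
ICs: h(0) = -2.

f: a_k = -2, -6, -9, -9, -27/4, -81/20, -81/40, -243/280, …
Change of var in L_f (x↦r) gives L₀.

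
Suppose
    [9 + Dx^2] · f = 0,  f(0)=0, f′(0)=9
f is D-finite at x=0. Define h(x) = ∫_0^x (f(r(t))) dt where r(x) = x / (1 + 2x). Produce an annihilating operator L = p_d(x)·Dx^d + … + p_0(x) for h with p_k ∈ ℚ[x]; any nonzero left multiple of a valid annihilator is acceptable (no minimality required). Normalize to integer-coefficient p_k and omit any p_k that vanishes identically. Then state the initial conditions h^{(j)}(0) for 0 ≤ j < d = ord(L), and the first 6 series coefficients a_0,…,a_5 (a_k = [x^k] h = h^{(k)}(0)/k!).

f: a_k = 0, 9, 0, -27/2, 0, 243/40, …
h₀=f(r): pull back L_f along r ⇒ L₀.
h=∫₀ˣh₀: take L = L₀·Dx.
L = 9·Dx + (4 + 24·x + 48·x^2 + 32·x^3)·Dx^2 + (1 + 8·x + 24·x^2 + 32·x^3 + 16·x^4)·Dx^3  (order 3).
h: a_k = 0, 0, 9/2, -6, 45/8, 9/5, …
ICs: h(0) = 0, h′(0) = 0, h′′(0) = 9.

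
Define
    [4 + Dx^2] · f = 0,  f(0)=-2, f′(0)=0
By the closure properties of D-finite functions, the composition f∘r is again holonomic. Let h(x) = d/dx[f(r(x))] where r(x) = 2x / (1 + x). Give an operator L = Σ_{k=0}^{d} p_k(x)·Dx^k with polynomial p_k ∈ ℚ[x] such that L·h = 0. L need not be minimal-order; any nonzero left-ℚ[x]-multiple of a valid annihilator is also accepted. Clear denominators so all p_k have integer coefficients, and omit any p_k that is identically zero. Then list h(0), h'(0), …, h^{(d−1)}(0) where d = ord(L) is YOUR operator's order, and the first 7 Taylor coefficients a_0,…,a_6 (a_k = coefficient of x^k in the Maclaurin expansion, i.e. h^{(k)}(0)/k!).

f: a_k = -2, 0, 4, 0, -4/3, 0, 8/45, …
Substitute x→r, Dx→(1/r')Dx; clear ⇒ L₀.
h₀' ⇒ L via d/dx closure of L₀.
L = (22 + 12·x + 6·x^2) + (6 + 18·x + 18·x^2 + 6·x^3)·Dx + (1 + 4·x + 6·x^2 + 4·x^3 + x^4)·Dx^2  (order 2).
h: a_k = 0, 32, -96, 320/3, 320/3, -10976/15, 9184/5, …
ICs: h(0) = 0, h′(0) = 32.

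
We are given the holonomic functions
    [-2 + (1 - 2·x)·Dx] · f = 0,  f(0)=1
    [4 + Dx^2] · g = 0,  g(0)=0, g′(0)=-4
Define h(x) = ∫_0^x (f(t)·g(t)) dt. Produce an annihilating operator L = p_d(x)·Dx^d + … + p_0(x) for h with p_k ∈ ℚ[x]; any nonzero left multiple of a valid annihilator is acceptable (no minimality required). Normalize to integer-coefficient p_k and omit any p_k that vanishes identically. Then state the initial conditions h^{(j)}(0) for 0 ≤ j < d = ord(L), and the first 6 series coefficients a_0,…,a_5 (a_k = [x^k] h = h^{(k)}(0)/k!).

f: a_k = 1, 2, 4, 8, 16, 32, …
g: a_k = 0, -4, 0, 8/3, 0, -8/15, …
Product ⇒ symmetric product L₀, ord ≤ 2.
∫: right-multiply L₀ by Dx.
L = (-4 + 8·x)·Dx + 4·Dx^2 + (-1 + 2·x)·Dx^3  (order 3).
h: a_k = 0, 0, -2, -8/3, -10/3, -16/3, …
ICs: h(0) = 0, h′(0) = 0, h′′(0) = -4.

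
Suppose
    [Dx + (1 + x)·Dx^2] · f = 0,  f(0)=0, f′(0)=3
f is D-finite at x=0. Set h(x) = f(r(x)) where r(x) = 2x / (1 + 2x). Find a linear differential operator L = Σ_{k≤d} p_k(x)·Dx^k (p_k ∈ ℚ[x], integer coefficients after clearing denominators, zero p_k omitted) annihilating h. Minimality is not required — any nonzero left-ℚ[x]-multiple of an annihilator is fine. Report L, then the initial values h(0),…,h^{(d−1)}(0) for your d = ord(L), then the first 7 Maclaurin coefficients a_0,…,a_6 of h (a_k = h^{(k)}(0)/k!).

L = (6 + 16·x)·Dx + (1 + 6·x + 8·x^2)·Dx^2  (order 2).
h: a_k = 0, 6, -18, 56, -180, 2976/5, -2016, …
ICs: h(0) = 0, h′(0) = 6.

f: a_k = 0, 3, -3/2, 1, -3/4, 3/5, -1/2, …
f∘r: x↦r, Dx↦Dx/r' in L_f ⇒ L₀.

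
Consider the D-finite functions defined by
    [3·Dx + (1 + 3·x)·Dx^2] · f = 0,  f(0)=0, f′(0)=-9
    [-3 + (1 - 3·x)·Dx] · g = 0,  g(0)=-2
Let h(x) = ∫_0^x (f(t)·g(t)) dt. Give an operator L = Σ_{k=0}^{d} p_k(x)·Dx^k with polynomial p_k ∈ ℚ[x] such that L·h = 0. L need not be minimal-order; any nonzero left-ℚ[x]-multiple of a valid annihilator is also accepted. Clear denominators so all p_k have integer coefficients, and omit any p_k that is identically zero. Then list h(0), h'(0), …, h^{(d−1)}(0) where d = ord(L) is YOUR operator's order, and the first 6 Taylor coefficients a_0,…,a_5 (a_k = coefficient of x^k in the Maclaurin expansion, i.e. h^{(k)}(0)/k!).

f: a_k = 0, -9, 27/2, -27, 243/4, -729/5, …
g: a_k = -2, -6, -18, -54, -162, -486, …
Sym-product of L_f,L_g gives L₀ (≤ ord 2).
Integrate: L := L₀·Dx.
L = 9·Dx + (3 + 27·x)·Dx^2 + (-1 + 9·x^2)·Dx^3  (order 3).
h: a_k = 0, 0, 9, 9, 135/4, 567/10, …
ICs: h(0) = 0, h′(0) = 0, h′′(0) = 18.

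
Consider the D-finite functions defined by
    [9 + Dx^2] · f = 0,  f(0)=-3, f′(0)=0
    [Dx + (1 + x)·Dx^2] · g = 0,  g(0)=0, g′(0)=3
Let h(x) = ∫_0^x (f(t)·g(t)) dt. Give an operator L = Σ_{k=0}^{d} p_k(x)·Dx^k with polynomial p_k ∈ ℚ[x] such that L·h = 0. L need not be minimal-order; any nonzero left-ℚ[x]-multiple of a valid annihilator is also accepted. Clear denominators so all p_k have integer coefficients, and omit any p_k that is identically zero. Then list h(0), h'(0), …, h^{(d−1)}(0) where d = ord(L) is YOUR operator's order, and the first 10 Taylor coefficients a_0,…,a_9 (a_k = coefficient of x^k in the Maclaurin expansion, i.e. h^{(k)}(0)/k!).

L = (2493 + 10854·x + 17091·x^2 + 11664·x^3 + 2916·x^4)·Dx + (612 + 1908·x + 1944·x^2 + 648·x^3)·Dx^2 + (592 + 2484·x + 3834·x^2 + 2592·x^3 + 648·x^4)·Dx^3 + (68 + 212·x + 216·x^2 + 72·x^3)·Dx^4 + (35 + 142·x + 215·x^2 + 144·x^3 + 36·x^4)·Dx^5  (order 5).
h: a_k = 0, 0, -9/2, 3/2, 75/8, -18/5, -249/80, 15/16, 3249/4480, -23/80, …
ICs: h(0) = 0, h′(0) = 0, h′′(0) = -9, h′′′(0) = 9, h′′′′(0) = 225.

f: a_k = -3, 0, 27/2, 0, -81/8, 0, 243/80, 0, -2187/4480, 0, …
g: a_k = 0, 3, -3/2, 1, -3/4, 3/5, -1/2, 3/7, -3/8, 1/3, …
f·g: L₀ = L_f ⊗_s L_g, ord ≤ 2·2.
h=∫₀ˣh₀: take L = L₀·Dx.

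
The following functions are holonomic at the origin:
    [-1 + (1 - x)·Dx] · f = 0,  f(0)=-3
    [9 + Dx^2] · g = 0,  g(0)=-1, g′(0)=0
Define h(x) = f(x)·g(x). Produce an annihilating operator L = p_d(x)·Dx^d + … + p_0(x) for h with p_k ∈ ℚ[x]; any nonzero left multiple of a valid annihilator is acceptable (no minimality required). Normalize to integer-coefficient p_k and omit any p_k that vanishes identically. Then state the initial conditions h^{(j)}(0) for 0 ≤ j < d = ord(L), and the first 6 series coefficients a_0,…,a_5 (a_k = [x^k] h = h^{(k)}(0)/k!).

L = (-9 + 9·x) + 2·Dx + (-1 + x)·Dx^2  (order 2).
h: a_k = 3, 3, -21/2, -21/2, -3/8, -3/8, …
ICs: h(0) = 3, h′(0) = 3.

f: a_k = -3, -3, -3, -3, -3, -3, …
g: a_k = -1, 0, 9/2, 0, -27/8, 0, …
L₀ := L_f ⊗_s L_g (sym. prod.), ord ≤ 2.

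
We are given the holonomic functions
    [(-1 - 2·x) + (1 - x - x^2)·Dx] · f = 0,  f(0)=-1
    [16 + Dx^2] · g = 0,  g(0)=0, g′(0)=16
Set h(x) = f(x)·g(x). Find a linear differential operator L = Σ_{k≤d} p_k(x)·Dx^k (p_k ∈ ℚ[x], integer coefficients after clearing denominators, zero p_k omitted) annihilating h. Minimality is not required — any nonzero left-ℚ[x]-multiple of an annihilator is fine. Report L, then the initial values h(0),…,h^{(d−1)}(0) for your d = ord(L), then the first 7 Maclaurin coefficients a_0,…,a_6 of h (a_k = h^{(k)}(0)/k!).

L = (-14 + 16·x + 16·x^2) + (2 + 4·x)·Dx + (-1 + x + x^2)·Dx^2  (order 2).
h: a_k = 0, -16, -16, 32/3, -16/3, -144/5, -512/15, …
ICs: h(0) = 0, h′(0) = -16.

f: a_k = -1, -1, -2, -3, -5, -8, -13, …
g: a_k = 0, 16, 0, -128/3, 0, 512/15, 0, …
f·g: L₀ = L_f ⊗_s L_g, ord ≤ 1·2.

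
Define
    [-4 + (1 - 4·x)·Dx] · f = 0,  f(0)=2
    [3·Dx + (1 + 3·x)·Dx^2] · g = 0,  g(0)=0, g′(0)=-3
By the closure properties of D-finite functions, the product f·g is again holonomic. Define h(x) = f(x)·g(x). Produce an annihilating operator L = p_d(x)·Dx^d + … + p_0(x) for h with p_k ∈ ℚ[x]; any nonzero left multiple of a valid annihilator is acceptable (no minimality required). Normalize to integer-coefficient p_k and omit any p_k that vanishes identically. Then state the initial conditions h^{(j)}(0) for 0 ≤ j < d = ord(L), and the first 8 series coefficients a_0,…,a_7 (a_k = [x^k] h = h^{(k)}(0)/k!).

f: a_k = 2, 8, 32, 128, 512, 2048, 8192, 32768, …
g: a_k = 0, -3, 9/2, -9, 81/4, -243/5, 243/2, -2187/7, …
Product ⇒ symmetric product L₀, ord ≤ 2.
L = 12 + (5 + 36·x)·Dx + (-1 + x + 12·x^2)·Dx^2  (order 2).
h: a_k = 0, -6, -15, -78, -543/2, -5916/5, -22449/5, -650442/35, …
ICs: h(0) = 0, h′(0) = -6.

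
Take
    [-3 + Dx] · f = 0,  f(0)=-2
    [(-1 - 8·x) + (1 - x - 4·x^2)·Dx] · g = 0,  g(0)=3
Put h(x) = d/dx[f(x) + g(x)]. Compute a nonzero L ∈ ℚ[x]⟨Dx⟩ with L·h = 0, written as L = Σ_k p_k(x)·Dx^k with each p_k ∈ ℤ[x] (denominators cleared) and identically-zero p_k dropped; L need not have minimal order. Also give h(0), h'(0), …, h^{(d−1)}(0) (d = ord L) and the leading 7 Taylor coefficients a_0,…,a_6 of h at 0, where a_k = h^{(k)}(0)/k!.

f: a_k = -2, -6, -9, -9, -27/4, -81/20, -81/40, …
g: a_k = 3, 3, 15, 27, 87, 195, 543, …
L₀ := lclm(L_f,L_g); ord L₀ ≤ 1+1.
h₀' ⇒ L via d/dx closure of L₀.
L = (72 + 1314·x + 1440·x^2 + 6336·x^3 + 3456·x^4) + (-45 - 426·x - 783·x^2 - 1968·x^3 + 720·x^4 + 1152·x^5)·Dx + (7 - 4·x + 101·x^2 - 48·x^3 - 624·x^4 - 384·x^5)·Dx^2  (order 2).
h: a_k = -3, 12, 54, 321, 3819/4, 64917/20, 370197/40, …
ICs: h(0) = -3, h′(0) = 12.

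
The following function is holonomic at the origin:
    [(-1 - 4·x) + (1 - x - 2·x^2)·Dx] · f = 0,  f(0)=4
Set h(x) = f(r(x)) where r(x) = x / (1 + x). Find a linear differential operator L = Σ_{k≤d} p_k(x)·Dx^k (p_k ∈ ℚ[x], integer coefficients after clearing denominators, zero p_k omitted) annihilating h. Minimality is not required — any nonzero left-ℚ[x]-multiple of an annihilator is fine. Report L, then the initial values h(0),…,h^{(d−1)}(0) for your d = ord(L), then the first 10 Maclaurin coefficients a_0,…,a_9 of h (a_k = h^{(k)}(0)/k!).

f: a_k = 4, 4, 12, 20, 44, 84, 172, 340, 684, 1364, …
h₀=f(r): pull back L_f along r ⇒ L₀.
L = (1 + 5·x) + (-1 - 2·x + x^2 + 2·x^3)·Dx  (order 1).
h: a_k = 4, 4, 8, 0, 16, -16, 48, -80, 176, -336, …
ICs: h(0) = 4.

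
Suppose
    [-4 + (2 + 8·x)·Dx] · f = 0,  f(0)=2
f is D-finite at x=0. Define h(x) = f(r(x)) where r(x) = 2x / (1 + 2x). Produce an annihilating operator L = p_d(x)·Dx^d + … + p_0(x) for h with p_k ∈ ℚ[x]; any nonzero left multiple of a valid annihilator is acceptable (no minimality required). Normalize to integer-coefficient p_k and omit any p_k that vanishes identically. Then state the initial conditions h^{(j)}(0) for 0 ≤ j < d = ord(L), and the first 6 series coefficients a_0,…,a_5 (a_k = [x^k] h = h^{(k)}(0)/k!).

L = -4 + (1 + 12·x + 20·x^2)·Dx  (order 1).
h: a_k = 2, 8, -32, 160, -960, 6528, …
ICs: h(0) = 2.

f: a_k = 2, 4, -4, 8, -20, 56, …
h₀=f(r): pull back L_f along r ⇒ L₀.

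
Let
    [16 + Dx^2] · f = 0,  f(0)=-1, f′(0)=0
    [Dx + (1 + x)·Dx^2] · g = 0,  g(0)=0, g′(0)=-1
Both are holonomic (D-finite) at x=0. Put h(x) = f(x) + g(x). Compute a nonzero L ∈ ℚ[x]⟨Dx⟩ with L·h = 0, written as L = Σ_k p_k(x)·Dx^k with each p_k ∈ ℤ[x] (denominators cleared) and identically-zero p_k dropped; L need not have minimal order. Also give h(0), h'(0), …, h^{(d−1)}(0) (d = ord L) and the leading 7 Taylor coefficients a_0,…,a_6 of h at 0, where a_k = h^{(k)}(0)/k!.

L = (176 + 256·x + 128·x^2)·Dx + (144 + 400·x + 384·x^2 + 128·x^3)·Dx^2 + (11 + 16·x + 8·x^2)·Dx^3 + (9 + 25·x + 24·x^2 + 8·x^3)·Dx^4  (order 4).
h: a_k = -1, -1, 17/2, -1/3, -125/12, -1/5, 527/90, …
ICs: h(0) = -1, h′(0) = -1, h′′(0) = 17, h′′′(0) = -2.

f: a_k = -1, 0, 8, 0, -32/3, 0, 256/45, …
g: a_k = 0, -1, 1/2, -1/3, 1/4, -1/5, 1/6, …
Sum ⇒ L₀ = lclm(L_f,L_g) in ℚ(x)⟨Dx⟩.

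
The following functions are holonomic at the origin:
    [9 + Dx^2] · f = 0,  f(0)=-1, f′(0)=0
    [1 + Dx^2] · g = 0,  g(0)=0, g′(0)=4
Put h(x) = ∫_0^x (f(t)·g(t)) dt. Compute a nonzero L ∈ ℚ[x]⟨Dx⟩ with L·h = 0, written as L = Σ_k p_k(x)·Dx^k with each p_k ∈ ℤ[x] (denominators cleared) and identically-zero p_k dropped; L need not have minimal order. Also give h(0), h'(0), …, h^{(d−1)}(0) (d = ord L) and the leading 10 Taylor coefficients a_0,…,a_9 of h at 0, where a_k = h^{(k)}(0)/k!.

L = 64·Dx + 20·Dx^3 + Dx^5  (order 5).
h: a_k = 0, 0, -2, 0, 14/3, 0, -124/45, 0, 254/315, 0, …
ICs: h(0) = 0, h′(0) = 0, h′′(0) = -4, h′′′(0) = 0, h′′′′(0) = 112.

f: a_k = -1, 0, 9/2, 0, -27/8, 0, 81/80, 0, -729/4480, 0, …
g: a_k = 0, 4, 0, -2/3, 0, 1/30, 0, -1/1260, 0, 1/90720, …
Sym-product of L_f,L_g gives L₀ (≤ ord 4).
h=∫h₀ ⇒ L = L₀·Dx.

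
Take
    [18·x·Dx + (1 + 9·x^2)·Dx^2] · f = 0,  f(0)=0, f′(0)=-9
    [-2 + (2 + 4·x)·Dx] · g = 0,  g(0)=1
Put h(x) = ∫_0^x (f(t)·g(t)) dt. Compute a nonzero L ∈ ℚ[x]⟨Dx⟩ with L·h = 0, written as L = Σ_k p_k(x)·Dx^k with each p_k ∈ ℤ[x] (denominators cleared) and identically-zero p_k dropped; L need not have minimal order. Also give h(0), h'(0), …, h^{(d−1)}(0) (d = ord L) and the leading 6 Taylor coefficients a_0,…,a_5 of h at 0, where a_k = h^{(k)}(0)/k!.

f: a_k = 0, -9, 0, 27, 0, -729/5, …
g: a_k = 1, 1, -1/2, 1/2, -5/8, 7/8, …
L₀ := L_f ⊗_s L_g (sym. prod.), ord ≤ 2.
Integrate: L := L₀·Dx.
L = (3 - 18·x - 9·x^2)·Dx + (-2 + 14·x + 54·x^2 + 36·x^3)·Dx^2 + (1 + 4·x + 13·x^2 + 36·x^3 + 36·x^4)·Dx^3  (order 3).
h: a_k = 0, 0, -9/2, -3, 63/8, 9/2, …
ICs: h(0) = 0, h′(0) = 0, h′′(0) = -9.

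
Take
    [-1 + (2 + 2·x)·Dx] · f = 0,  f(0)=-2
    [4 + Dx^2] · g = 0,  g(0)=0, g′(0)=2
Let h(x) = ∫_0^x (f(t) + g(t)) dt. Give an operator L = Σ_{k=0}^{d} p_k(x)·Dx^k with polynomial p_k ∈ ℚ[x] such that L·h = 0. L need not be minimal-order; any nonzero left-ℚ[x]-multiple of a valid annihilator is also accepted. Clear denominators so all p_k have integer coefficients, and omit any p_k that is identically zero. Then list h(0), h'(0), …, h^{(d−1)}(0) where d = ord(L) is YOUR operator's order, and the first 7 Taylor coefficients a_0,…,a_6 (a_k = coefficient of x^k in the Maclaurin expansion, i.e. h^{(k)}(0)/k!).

f: a_k = -2, -1, 1/4, -1/8, 5/64, -7/128, 21/512, …
g: a_k = 0, 2, 0, -4/3, 0, 4/15, 0, …
h₀=f+g: left-lcm gives L₀, ord ≤ 3.
h=∫₀ˣh₀: take L = L₀·Dx.
L = (-76 - 128·x - 64·x^2)·Dx + (120 + 376·x + 384·x^2 + 128·x^3)·Dx^2 + (-19 - 32·x - 16·x^2)·Dx^3 + (30 + 94·x + 96·x^2 + 32·x^3)·Dx^4  (order 4).
h: a_k = 0, -2, 1/2, 1/12, -35/96, 1/64, 407/11520, …
ICs: h(0) = 0, h′(0) = -2, h′′(0) = 1, h′′′(0) = 1/2.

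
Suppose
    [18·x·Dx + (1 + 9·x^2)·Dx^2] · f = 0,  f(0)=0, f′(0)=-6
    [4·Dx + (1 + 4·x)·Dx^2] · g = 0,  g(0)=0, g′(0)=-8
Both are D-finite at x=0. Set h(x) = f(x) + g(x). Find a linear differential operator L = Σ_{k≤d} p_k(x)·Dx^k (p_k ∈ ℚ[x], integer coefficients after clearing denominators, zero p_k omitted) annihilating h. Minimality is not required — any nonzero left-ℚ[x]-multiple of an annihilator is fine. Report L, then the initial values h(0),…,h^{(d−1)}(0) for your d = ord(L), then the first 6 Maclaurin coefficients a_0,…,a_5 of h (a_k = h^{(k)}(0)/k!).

f: a_k = 0, -6, 0, 18, 0, -486/5, …
g: a_k = 0, -8, 16, -128/3, 128, -2048/5, …
h₀=f+g: left-lcm gives L₀, ord ≤ 4.
L = (-36 - 432·x + 972·x^2 + 1296·x^3)·Dx + (-25 - 72·x - 189·x^2 + 1944·x^3 + 2592·x^4)·Dx^2 + (-2 + x + 36·x^2 + 81·x^3 + 486·x^4 + 648·x^5)·Dx^3  (order 3).
h: a_k = 0, -14, 16, -74/3, 128, -2534/5, …
ICs: h(0) = 0, h′(0) = -14, h′′(0) = 32.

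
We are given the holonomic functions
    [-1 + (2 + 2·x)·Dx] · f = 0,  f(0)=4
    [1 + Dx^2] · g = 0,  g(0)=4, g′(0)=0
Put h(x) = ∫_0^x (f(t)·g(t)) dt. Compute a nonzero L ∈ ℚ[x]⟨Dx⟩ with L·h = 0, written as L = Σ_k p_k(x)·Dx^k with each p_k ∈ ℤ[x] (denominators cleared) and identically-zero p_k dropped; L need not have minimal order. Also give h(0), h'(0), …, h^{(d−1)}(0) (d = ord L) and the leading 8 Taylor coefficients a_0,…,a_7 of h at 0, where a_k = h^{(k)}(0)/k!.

L = (7 + 8·x + 4·x^2)·Dx + (-4 - 4·x)·Dx^2 + (4 + 8·x + 4·x^2)·Dx^3  (order 3).
h: a_k = 0, 16, 4, -10/3, -3/4, 5/24, 13/288, -349/20160, …
ICs: h(0) = 0, h′(0) = 16, h′′(0) = 8.

f: a_k = 4, 2, -1/2, 1/4, -5/32, 7/64, -21/256, 33/512, …
g: a_k = 4, 0, -2, 0, 1/6, 0, -1/180, 0, …
L₀ := L_f ⊗_s L_g (sym. prod.), ord ≤ 2.
h=∫h₀ ⇒ L = L₀·Dx.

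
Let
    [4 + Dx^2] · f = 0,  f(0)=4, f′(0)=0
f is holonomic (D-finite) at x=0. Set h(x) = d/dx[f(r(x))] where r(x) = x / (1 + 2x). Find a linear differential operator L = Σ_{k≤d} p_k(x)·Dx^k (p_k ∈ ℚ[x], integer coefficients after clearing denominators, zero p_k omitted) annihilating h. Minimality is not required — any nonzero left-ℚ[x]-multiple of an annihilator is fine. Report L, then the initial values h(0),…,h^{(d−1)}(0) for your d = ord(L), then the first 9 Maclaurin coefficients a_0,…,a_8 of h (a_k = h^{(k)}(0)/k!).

f: a_k = 4, 0, -8, 0, 8/3, 0, -16/45, 0, 8/315, …
Change of var in L_f (x↦r) gives L₀.
Differentiate: ansatz ord ≤ ord L₀ ⇒ L.
L = (28 + 96·x + 96·x^2) + (12 + 72·x + 144·x^2 + 96·x^3)·Dx + (1 + 8·x + 24·x^2 + 32·x^3 + 16·x^4)·Dx^2  (order 2).
h: a_k = 0, -16, 96, -1120/3, 3520/3, -48032/15, 38976/5, -1068736/63, 1125248/35, …
ICs: h(0) = 0, h′(0) = -16.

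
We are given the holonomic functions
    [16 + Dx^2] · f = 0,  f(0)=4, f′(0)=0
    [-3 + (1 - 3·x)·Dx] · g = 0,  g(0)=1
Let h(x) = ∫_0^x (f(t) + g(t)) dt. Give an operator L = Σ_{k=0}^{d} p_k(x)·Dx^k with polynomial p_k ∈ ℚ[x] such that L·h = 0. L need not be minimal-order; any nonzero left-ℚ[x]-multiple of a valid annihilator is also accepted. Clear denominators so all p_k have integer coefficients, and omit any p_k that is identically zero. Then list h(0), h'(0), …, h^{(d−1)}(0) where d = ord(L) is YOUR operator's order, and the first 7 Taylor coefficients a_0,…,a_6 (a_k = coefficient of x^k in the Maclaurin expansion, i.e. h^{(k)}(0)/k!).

f: a_k = 4, 0, -32, 0, 128/3, 0, -1024/45, …
g: a_k = 1, 3, 9, 27, 81, 243, 729, …
L₀ := lclm(L_f,L_g); ord L₀ ≤ 2+1.
∫: right-multiply L₀ by Dx.
L = (-1680 + 2304·x - 3456·x^2)·Dx + (272 - 1584·x + 3456·x^2 - 3456·x^3)·Dx^2 + (-105 + 144·x - 216·x^2)·Dx^3 + (17 - 99·x + 216·x^2 - 216·x^3)·Dx^4  (order 4).
h: a_k = 0, 5, 3/2, -23/3, 27/4, 371/15, 81/2, …
ICs: h(0) = 0, h′(0) = 5, h′′(0) = 3, h′′′(0) = -46.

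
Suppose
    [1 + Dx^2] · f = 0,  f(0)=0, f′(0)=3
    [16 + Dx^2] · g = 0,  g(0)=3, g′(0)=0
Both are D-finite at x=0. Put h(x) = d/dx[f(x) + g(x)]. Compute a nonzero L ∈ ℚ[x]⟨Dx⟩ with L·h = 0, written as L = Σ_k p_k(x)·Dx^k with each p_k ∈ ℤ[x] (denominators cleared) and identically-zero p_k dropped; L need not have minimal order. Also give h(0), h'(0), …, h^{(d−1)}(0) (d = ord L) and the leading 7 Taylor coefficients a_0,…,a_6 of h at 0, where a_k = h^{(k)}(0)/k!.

f: a_k = 0, 3, 0, -1/2, 0, 1/40, 0, …
g: a_k = 3, 0, -24, 0, 32, 0, -256/15, …
h₀=f+g: left-lcm gives L₀, ord ≤ 4.
h=h₀': d/dx-closure on L₀ ⇒ L.
L = 16 + 17·Dx^2 + Dx^4  (order 4).
h: a_k = 3, -48, -3/2, 128, 1/8, -512/5, -1/240, …
ICs: h(0) = 3, h′(0) = -48, h′′(0) = -3, h′′′(0) = 768.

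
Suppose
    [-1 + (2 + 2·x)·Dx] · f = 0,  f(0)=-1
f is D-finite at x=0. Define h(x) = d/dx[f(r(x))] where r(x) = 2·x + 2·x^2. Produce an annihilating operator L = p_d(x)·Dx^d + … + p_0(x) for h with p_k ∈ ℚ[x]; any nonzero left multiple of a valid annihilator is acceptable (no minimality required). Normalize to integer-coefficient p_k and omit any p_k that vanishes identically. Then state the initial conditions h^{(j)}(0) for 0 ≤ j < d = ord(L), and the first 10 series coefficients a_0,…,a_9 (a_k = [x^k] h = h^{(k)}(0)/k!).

L = 1 + (-1 - 4·x - 6·x^2 - 4·x^3)·Dx  (order 1).
h: a_k = -1, -1, 3/2, -3/2, 5/8, 9/8, -49/16, 61/16, -243/128, -395/128, …
ICs: h(0) = -1.

f: a_k = -1, -1/2, 1/8, -1/16, 5/128, -7/256, 21/1024, -33/2048, 429/32768, -715/65536, …
h₀=f(r): pull back L_f along r ⇒ L₀.
Derive L from L₀ (diff closure).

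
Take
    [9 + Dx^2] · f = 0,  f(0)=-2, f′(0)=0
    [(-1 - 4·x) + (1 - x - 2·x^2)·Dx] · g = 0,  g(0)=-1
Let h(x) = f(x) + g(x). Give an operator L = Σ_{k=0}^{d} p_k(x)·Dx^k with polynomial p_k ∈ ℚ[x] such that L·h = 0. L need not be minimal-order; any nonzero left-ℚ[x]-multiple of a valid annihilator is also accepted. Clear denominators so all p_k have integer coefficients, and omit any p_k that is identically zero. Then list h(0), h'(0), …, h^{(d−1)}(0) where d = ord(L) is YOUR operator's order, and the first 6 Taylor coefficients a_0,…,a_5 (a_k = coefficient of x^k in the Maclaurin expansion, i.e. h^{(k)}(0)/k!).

L = (-117 - 486·x - 135·x^2 - 360·x^3 - 540·x^4 - 432·x^5) + (45 - 63·x - 81·x^2 + 153·x^3 + 18·x^4 - 324·x^5 - 216·x^6)·Dx + (-13 - 54·x - 15·x^2 - 40·x^3 - 60·x^4 - 48·x^5)·Dx^2 + (5 - 7·x - 9·x^2 + 17·x^3 + 2·x^4 - 36·x^5 - 24·x^6)·Dx^3  (order 3).
h: a_k = -3, -1, 6, -5, -71/4, -21, …
ICs: h(0) = -3, h′(0) = -1, h′′(0) = 12.

f: a_k = -2, 0, 9, 0, -27/4, 0, …
g: a_k = -1, -1, -3, -5, -11, -21, …
Weyl lclm of L_f,L_g ⇒ L₀ (ord ≤ 3).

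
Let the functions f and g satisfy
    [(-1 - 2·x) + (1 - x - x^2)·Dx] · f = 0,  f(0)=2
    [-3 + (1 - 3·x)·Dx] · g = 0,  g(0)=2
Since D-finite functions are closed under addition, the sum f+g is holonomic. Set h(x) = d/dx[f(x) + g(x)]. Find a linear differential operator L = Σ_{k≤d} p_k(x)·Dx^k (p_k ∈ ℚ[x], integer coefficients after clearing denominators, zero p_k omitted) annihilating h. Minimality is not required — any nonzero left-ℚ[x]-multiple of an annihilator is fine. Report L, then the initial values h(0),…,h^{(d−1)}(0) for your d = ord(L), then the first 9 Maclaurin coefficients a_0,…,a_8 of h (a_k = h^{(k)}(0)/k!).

L = (54 + 72·x + 216·x^2 - 72·x^3 + 54·x^4) + (-18 - 30·x + 90·x^2 + 120·x^3 - 45·x^4 + 54·x^5)·Dx + (1 + 2·x - 25·x^2 + 30·x^3 - 3·x^5 + 9·x^6)·Dx^2  (order 2).
h: a_k = 8, 44, 180, 688, 2510, 8904, 30912, 105520, 355284, …
ICs: h(0) = 8, h′(0) = 44.

f: a_k = 2, 2, 4, 6, 10, 16, 26, 42, 68, …
g: a_k = 2, 6, 18, 54, 162, 486, 1458, 4374, 13122, …
h₀=f+g: left-lcm gives L₀, ord ≤ 2.
h=h₀': d/dx-closure on L₀ ⇒ L.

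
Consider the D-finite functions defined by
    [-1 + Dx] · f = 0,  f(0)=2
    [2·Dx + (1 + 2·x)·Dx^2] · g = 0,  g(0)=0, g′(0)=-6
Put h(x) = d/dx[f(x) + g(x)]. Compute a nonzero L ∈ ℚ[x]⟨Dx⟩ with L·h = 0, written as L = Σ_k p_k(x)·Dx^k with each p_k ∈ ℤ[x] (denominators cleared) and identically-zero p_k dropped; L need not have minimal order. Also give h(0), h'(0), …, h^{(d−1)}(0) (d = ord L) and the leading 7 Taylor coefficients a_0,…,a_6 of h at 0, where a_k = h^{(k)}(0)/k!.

f: a_k = 2, 2, 1, 1/3, 1/12, 1/60, 1/360, …
g: a_k = 0, -6, 6, -8, 12, -96/5, 32, …
Weyl lclm of L_f,L_g ⇒ L₀ (ord ≤ 3).
Derive L from L₀ (diff closure).
L = (-10 - 4·x) + (7 - 4·x - 4·x^2)·Dx + (3 + 8·x + 4·x^2)·Dx^2  (order 2).
h: a_k = -4, 14, -23, 145/3, -1151/12, 11521/60, -138239/360, …
ICs: h(0) = -4, h′(0) = 14.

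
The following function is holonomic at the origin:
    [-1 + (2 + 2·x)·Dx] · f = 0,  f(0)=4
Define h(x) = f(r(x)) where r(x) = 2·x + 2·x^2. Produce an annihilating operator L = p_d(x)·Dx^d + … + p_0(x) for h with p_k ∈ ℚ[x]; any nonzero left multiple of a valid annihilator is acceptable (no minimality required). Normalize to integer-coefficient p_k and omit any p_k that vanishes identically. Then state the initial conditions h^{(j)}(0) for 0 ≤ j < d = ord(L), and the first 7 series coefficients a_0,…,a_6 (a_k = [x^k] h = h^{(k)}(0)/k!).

L = (-1 - 2·x) + (1 + 2·x + 2·x^2)·Dx  (order 1).
h: a_k = 4, 4, 2, -2, 3/2, -1/2, -3/4, …
ICs: h(0) = 4.

f: a_k = 4, 2, -1/2, 1/4, -5/32, 7/64, -21/256, …
Substitute x→r, Dx→(1/r')Dx; clear ⇒ L₀.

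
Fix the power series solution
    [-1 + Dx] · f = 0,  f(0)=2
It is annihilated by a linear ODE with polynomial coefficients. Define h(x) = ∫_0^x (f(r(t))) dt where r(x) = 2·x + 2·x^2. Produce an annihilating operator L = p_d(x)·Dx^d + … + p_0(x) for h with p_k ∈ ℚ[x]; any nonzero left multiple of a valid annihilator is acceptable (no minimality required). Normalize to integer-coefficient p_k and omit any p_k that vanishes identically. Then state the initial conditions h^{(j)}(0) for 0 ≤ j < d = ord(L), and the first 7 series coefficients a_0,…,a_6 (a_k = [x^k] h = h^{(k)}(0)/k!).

L = (-2 - 4·x)·Dx + Dx^2  (order 2).
h: a_k = 0, 2, 2, 8/3, 8/3, 8/3, 104/45, …
ICs: h(0) = 0, h′(0) = 2.

f: a_k = 2, 2, 1, 1/3, 1/12, 1/60, 1/360, …
h₀=f(r): pull back L_f along r ⇒ L₀.
h=∫h₀ ⇒ L = L₀·Dx.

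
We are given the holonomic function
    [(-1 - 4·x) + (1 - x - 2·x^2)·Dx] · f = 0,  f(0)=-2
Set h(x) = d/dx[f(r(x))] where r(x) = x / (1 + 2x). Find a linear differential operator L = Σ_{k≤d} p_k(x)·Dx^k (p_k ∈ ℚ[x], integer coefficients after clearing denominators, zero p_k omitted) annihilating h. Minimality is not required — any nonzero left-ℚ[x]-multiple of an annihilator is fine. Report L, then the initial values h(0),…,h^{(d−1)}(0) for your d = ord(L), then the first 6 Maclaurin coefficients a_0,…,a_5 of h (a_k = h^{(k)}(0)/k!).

f: a_k = -2, -2, -6, -10, -22, -42, …
h₀=f(r): pull back L_f along r ⇒ L₀.
Differentiate: ansatz ord ≤ ord L₀ ⇒ L.
L = 2 + (-1 - 11·x - 36·x^2 - 36·x^3)·Dx  (order 1).
h: a_k = -2, -4, 18, -72, 270, -972, …
ICs: h(0) = -2.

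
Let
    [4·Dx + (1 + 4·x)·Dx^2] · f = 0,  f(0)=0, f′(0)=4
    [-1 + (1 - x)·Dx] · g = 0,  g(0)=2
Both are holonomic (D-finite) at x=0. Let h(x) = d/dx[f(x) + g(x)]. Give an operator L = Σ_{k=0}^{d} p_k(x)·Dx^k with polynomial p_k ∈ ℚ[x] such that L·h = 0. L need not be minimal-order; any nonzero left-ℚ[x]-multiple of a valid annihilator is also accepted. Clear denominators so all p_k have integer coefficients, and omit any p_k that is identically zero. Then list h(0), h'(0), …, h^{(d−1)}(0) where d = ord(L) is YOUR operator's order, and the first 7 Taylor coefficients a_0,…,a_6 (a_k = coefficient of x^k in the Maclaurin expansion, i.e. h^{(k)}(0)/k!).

L = (-44 - 16·x) + (13 - 56·x - 32·x^2)·Dx + (3 + 11·x - 6·x^2 - 8·x^3)·Dx^2  (order 2).
h: a_k = 6, -12, 70, -248, 1034, -4084, 16398, …
ICs: h(0) = 6, h′(0) = -12.

f: a_k = 0, 4, -8, 64/3, -64, 1024/5, -2048/3, …
g: a_k = 2, 2, 2, 2, 2, 2, 2, …
f+g: L₀ = lclm(L_f,L_g), ord ≤ 2+1.
h=h₀': d/dx-closure on L₀ ⇒ L.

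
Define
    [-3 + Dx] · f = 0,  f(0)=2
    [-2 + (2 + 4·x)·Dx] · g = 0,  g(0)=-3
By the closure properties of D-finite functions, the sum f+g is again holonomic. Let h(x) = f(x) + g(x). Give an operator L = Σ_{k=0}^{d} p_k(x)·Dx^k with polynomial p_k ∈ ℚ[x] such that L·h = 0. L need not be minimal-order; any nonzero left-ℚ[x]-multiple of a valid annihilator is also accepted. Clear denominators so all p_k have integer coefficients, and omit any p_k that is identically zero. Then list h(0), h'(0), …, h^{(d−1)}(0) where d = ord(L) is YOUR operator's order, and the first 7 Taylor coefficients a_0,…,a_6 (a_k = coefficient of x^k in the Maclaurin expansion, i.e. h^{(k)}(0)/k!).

f: a_k = 2, 6, 9, 9, 27/4, 81/20, 81/40, …
g: a_k = -3, -3, 3/2, -3/2, 15/8, -21/8, 63/16, …
Weyl lclm of L_f,L_g ⇒ L₀ (ord ≤ 2).
L = (12 + 18·x) + (-10 - 36·x - 36·x^2)·Dx + (2 + 10·x + 12·x^2)·Dx^2  (order 2).
h: a_k = -1, 3, 21/2, 15/2, 69/8, 57/40, 477/80, …
ICs: h(0) = -1, h′(0) = 3.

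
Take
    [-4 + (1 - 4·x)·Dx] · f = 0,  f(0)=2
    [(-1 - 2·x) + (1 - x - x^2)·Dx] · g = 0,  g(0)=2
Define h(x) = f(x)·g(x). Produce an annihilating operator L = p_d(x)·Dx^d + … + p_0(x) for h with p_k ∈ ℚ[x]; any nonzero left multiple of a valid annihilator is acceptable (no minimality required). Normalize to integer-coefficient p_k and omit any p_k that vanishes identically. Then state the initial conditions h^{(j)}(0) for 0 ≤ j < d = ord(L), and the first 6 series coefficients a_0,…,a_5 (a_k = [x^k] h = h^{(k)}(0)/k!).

f: a_k = 2, 8, 32, 128, 512, 2048, …
g: a_k = 2, 2, 4, 6, 10, 16, …
Sym-product of L_f,L_g gives L₀ (≤ ord 1).
L = (-5 + 6·x + 12·x^2) + (1 - 5·x + 3·x^2 + 4·x^3)·Dx  (order 1).
h: a_k = 4, 20, 88, 364, 1476, 5936, …
ICs: h(0) = 4.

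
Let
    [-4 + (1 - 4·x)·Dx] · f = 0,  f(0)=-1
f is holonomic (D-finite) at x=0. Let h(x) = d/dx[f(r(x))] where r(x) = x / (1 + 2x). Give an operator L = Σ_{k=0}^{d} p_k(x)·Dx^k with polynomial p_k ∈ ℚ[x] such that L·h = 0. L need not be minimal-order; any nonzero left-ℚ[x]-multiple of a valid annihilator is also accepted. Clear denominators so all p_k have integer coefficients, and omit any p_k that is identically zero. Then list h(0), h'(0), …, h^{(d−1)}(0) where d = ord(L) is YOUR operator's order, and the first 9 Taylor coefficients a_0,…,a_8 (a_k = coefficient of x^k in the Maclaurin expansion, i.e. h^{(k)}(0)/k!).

f: a_k = -1, -4, -16, -64, -256, -1024, -4096, -16384, -65536, …
L₀ from L_f via x↦r, Dx↦r'^{-1}Dx.
Differentiate: ansatz ord ≤ ord L₀ ⇒ L.
L = 4 + (-1 + 2·x)·Dx  (order 1).
h: a_k = -4, -16, -48, -128, -320, -768, -1792, -4096, -9216, …
ICs: h(0) = -4.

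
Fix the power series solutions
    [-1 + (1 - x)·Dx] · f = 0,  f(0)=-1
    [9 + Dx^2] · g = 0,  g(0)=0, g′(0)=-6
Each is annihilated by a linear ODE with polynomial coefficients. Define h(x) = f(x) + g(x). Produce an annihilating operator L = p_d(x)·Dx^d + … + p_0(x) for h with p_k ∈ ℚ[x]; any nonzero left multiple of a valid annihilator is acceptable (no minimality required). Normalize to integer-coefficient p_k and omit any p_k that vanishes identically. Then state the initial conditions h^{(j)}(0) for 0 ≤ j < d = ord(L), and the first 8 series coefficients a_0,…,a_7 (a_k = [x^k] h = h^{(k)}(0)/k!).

L = (135 - 162·x + 81·x^2) + (-99 + 261·x - 243·x^2 + 81·x^3)·Dx + (15 - 18·x + 9·x^2)·Dx^2 + (-11 + 29·x - 27·x^2 + 9·x^3)·Dx^3  (order 3).
h: a_k = -1, -7, -1, 8, -1, -101/20, -1, -37/280, …
ICs: h(0) = -1, h′(0) = -7, h′′(0) = -2.

f: a_k = -1, -1, -1, -1, -1, -1, -1, -1, …
g: a_k = 0, -6, 0, 9, 0, -81/20, 0, 243/280, …
f+g: L₀ = lclm(L_f,L_g), ord ≤ 1+2.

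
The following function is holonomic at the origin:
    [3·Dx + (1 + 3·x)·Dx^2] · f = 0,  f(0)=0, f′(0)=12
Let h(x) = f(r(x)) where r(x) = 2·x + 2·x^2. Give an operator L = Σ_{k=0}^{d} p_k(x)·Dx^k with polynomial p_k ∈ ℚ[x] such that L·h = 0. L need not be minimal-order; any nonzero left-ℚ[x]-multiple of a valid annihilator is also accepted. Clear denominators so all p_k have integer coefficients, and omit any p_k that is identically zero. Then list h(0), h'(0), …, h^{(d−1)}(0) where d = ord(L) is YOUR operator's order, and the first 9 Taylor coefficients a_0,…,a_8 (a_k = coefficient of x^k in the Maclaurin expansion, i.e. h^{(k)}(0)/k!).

L = (4 + 12·x + 12·x^2)·Dx + (1 + 8·x + 18·x^2 + 12·x^3)·Dx^2  (order 2).
h: a_k = 0, 24, -48, 144, -504, 9504/5, -7488, 212544/7, -125712, …
ICs: h(0) = 0, h′(0) = 24.

f: a_k = 0, 12, -18, 36, -81, 972/5, -486, 8748/7, -6561/2, …
h₀=f(r): pull back L_f along r ⇒ L₀.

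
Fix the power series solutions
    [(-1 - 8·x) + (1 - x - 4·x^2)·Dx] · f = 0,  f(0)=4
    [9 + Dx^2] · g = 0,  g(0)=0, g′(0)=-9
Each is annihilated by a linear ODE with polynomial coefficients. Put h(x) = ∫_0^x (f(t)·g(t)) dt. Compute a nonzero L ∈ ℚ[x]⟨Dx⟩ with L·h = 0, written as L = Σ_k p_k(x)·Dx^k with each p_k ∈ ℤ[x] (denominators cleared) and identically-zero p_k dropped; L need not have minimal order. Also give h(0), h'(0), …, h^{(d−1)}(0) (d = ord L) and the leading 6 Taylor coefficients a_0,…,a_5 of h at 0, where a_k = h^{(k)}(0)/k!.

f: a_k = 4, 4, 20, 36, 116, 260, …
g: a_k = 0, -9, 0, 27/2, 0, -243/40, …
Product ⇒ symmetric product L₀, ord ≤ 2.
h=∫₀ˣh₀: take L = L₀·Dx.
L = (-1 + 9·x + 36·x^2)·Dx + (2 + 16·x)·Dx^2 + (-1 + x + 4·x^2)·Dx^3  (order 3).
h: a_k = 0, 0, -18, -12, -63/2, -54, …
ICs: h(0) = 0, h′(0) = 0, h′′(0) = -36.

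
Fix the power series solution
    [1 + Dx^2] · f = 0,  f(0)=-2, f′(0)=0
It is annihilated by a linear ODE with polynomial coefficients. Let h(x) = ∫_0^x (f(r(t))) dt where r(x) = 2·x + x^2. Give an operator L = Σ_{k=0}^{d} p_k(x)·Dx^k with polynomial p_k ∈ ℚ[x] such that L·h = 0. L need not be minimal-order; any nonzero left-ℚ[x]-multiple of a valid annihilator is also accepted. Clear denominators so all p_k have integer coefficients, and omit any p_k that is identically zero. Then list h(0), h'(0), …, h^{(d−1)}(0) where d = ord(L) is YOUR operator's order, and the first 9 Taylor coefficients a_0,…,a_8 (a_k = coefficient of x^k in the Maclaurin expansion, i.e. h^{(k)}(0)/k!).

L = (4 + 12·x + 12·x^2 + 4·x^3)·Dx - Dx^2 + (1 + x)·Dx^3  (order 3).
h: a_k = 0, -2, 0, 4/3, 1, -1/15, -4/9, -82/315, -1/60, …
ICs: h(0) = 0, h′(0) = -2, h′′(0) = 0.

f: a_k = -2, 0, 1, 0, -1/12, 0, 1/360, 0, -1/20160, …
f∘r: x↦r, Dx↦Dx/r' in L_f ⇒ L₀.
∫: right-multiply L₀ by Dx.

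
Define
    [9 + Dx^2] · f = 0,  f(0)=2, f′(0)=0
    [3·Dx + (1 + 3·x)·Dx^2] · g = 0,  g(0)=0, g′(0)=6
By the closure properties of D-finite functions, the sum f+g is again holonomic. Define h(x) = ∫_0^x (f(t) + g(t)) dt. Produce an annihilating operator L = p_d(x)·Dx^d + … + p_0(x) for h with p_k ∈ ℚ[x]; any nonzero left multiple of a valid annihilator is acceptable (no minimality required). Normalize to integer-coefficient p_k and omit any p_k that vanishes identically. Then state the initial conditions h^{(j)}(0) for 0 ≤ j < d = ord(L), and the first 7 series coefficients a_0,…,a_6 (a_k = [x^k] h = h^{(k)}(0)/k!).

f: a_k = 2, 0, -9, 0, 27/4, 0, -81/40, …
g: a_k = 0, 6, -9, 18, -81/2, 486/5, -243, …
L₀ := lclm(L_f,L_g); ord L₀ ≤ 2+2.
h=∫₀ˣh₀: take L = L₀·Dx.
L = (63 + 54·x + 81·x^2)·Dx^2 + (9 + 45·x + 81·x^2 + 81·x^3)·Dx^3 + (7 + 6·x + 9·x^2)·Dx^4 + (1 + 5·x + 9·x^2 + 9·x^3)·Dx^5  (order 5).
h: a_k = 0, 2, 3, -6, 9/2, -27/4, 81/5, …
ICs: h(0) = 0, h′(0) = 2, h′′(0) = 6, h′′′(0) = -36, h′′′′(0) = 108.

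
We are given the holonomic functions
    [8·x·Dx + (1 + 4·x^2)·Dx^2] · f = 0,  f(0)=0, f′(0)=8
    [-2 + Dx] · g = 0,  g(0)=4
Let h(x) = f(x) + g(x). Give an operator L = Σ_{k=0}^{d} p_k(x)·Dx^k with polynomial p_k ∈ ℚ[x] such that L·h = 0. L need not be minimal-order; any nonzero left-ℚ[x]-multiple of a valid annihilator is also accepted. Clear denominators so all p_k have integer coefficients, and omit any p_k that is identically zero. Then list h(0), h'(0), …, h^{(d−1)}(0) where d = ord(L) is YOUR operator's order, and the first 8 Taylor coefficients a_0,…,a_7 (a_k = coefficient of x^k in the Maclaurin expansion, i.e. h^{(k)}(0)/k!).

L = (8 - 32·x - 32·x^2)·Dx + (-6 + 12·x + 8·x^2 - 16·x^3)·Dx^2 + (1 + 2·x + 4·x^2 + 8·x^3)·Dx^3  (order 3).
h: a_k = 4, 16, 8, -16/3, 8/3, 80/3, 16/45, -23008/315, …
ICs: h(0) = 4, h′(0) = 16, h′′(0) = 16.

f: a_k = 0, 8, 0, -32/3, 0, 128/5, 0, -512/7, …
g: a_k = 4, 8, 8, 16/3, 8/3, 16/15, 16/45, 32/315, …
f+g: L₀ = lclm(L_f,L_g), ord ≤ 2+1.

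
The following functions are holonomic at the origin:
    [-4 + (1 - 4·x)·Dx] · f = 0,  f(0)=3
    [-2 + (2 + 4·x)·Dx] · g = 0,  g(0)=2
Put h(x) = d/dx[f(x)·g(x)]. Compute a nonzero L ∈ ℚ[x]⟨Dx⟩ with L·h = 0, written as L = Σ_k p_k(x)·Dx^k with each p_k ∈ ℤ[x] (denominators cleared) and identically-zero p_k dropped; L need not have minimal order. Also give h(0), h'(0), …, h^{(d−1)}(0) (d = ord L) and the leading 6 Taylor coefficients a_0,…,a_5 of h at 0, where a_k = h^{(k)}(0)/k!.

f: a_k = 3, 12, 48, 192, 768, 3072, …
g: a_k = 2, 2, -1, 1, -5/4, 7/4, …
f·g: L₀ = L_f ⊗_s L_g, ord ≤ 1·1.
h₀' ⇒ L via d/dx closure of L₀.
L = (39 + 120·x + 48·x^2) + (-5 + 6·x + 48·x^2 + 32·x^3)·Dx  (order 1).
h: a_k = 30, 234, 1413, 7521, 150525/4, 722331/4, …
ICs: h(0) = 30.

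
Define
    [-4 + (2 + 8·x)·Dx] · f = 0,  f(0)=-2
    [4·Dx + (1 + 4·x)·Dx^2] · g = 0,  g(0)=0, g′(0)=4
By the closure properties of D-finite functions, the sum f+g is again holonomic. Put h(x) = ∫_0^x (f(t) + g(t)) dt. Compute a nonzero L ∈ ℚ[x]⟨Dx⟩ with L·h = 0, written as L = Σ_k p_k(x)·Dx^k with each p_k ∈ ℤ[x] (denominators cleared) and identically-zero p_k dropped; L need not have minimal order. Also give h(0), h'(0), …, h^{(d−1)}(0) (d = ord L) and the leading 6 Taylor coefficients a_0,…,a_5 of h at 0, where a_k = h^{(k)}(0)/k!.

L = 8·Dx^2 + (10 + 40·x)·Dx^3 + (1 + 8·x + 16·x^2)·Dx^4  (order 4).
h: a_k = 0, -2, 0, -4/3, 10/3, -44/5, …
ICs: h(0) = 0, h′(0) = -2, h′′(0) = 0, h′′′(0) = -8.

f: a_k = -2, -4, 4, -8, 20, -56, …
g: a_k = 0, 4, -8, 64/3, -64, 1024/5, …
h₀=f+g: left-lcm gives L₀, ord ≤ 3.
h=∫₀ˣh₀: take L = L₀·Dx.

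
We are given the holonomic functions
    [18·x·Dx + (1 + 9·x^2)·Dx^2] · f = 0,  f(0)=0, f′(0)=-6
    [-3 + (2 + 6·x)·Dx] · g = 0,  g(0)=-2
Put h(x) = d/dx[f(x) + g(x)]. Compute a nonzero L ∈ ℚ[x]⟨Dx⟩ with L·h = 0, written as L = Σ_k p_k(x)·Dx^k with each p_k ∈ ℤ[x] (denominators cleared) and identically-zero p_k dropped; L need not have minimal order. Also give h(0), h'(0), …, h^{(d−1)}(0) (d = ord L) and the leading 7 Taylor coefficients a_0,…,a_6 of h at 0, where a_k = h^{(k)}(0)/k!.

L = (-36 - 270·x + 972·x^2 + 1458·x^3) + (-33 - 144·x + 270·x^2 + 3888·x^3 + 5103·x^4)·Dx + (-2 + 18·x + 108·x^2 + 324·x^3 + 1134·x^4 + 1458·x^5)·Dx^2  (order 2).
h: a_k = -9, 9/2, 351/8, 405/16, -70713/128, 45927/256, 3973779/1024, …
ICs: h(0) = -9, h′(0) = 9/2.

f: a_k = 0, -6, 0, 18, 0, -486/5, 0, …
g: a_k = -2, -3, 9/4, -27/8, 405/64, -1701/128, 15309/512, …
L₀ := lclm(L_f,L_g); ord L₀ ≤ 2+1.
h₀' ⇒ L via d/dx closure of L₀.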